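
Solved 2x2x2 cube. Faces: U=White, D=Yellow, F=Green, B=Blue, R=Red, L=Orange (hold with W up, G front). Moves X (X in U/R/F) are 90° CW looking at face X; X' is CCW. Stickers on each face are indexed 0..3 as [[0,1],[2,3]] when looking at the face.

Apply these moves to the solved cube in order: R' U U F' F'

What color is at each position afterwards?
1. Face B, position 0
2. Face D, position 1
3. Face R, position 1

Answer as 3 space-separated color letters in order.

Answer: G B O

Derivation:
After move 1 (R'): R=RRRR U=WBWB F=GWGW D=YGYG B=YBYB
After move 2 (U): U=WWBB F=RRGW R=YBRR B=OOYB L=GWOO
After move 3 (U): U=BWBW F=YBGW R=OORR B=GWYB L=RROO
After move 4 (F'): F=BWYG U=BWOR R=GOYR D=ROYG L=RWOB
After move 5 (F'): F=WGBY U=BWGY R=OORR D=WBYG L=RROO
Query 1: B[0] = G
Query 2: D[1] = B
Query 3: R[1] = O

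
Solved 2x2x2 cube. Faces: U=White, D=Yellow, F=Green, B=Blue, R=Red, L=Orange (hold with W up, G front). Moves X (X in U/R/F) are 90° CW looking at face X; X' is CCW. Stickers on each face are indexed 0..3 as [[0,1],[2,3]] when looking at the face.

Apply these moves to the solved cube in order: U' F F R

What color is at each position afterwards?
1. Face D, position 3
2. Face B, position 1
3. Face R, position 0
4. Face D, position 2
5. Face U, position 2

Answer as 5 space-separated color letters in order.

After move 1 (U'): U=WWWW F=OOGG R=GGRR B=RRBB L=BBOO
After move 2 (F): F=GOGO U=WWOB R=WGWR D=RGYY L=BYOY
After move 3 (F): F=GGOO U=WWYY R=OGBR D=WWYY L=BROG
After move 4 (R): R=BORG U=WGYO F=GWOY D=WBYR B=YRWB
Query 1: D[3] = R
Query 2: B[1] = R
Query 3: R[0] = B
Query 4: D[2] = Y
Query 5: U[2] = Y

Answer: R R B Y Y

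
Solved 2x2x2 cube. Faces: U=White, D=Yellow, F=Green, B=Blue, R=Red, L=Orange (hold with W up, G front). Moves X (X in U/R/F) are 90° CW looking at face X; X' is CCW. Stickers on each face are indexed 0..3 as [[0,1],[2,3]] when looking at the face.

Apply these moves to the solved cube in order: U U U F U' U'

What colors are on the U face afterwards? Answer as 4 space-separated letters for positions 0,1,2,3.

After move 1 (U): U=WWWW F=RRGG R=BBRR B=OOBB L=GGOO
After move 2 (U): U=WWWW F=BBGG R=OORR B=GGBB L=RROO
After move 3 (U): U=WWWW F=OOGG R=GGRR B=RRBB L=BBOO
After move 4 (F): F=GOGO U=WWOB R=WGWR D=RGYY L=BYOY
After move 5 (U'): U=WBWO F=BYGO R=GOWR B=WGBB L=RROY
After move 6 (U'): U=BOWW F=RRGO R=BYWR B=GOBB L=WGOY
Query: U face = BOWW

Answer: B O W W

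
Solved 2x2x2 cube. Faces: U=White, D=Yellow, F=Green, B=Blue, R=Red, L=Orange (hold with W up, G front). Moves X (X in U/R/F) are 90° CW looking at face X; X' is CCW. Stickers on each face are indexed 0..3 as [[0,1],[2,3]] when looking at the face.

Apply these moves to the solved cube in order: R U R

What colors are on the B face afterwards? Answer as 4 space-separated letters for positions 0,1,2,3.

After move 1 (R): R=RRRR U=WGWG F=GYGY D=YBYB B=WBWB
After move 2 (U): U=WWGG F=RRGY R=WBRR B=OOWB L=GYOO
After move 3 (R): R=RWRB U=WRGY F=RBGB D=YWYO B=GOWB
Query: B face = GOWB

Answer: G O W B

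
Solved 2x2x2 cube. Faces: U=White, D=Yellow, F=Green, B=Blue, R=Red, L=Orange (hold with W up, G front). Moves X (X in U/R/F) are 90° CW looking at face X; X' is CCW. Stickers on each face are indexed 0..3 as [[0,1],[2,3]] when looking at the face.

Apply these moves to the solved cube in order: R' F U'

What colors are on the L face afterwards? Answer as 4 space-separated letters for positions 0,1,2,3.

After move 1 (R'): R=RRRR U=WBWB F=GWGW D=YGYG B=YBYB
After move 2 (F): F=GGWW U=WBOO R=WRBR D=RRYG L=OYOG
After move 3 (U'): U=BOWO F=OYWW R=GGBR B=WRYB L=YBOG
Query: L face = YBOG

Answer: Y B O G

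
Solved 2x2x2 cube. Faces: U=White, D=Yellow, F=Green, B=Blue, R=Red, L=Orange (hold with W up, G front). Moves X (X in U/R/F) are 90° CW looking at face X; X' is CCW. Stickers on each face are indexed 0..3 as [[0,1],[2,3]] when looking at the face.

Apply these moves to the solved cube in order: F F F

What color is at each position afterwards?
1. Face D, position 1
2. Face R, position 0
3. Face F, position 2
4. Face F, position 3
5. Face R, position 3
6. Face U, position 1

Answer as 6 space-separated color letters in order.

Answer: O Y G G R W

Derivation:
After move 1 (F): F=GGGG U=WWOO R=WRWR D=RRYY L=OYOY
After move 2 (F): F=GGGG U=WWYY R=OROR D=WWYY L=OROR
After move 3 (F): F=GGGG U=WWRR R=YRYR D=OOYY L=OWOW
Query 1: D[1] = O
Query 2: R[0] = Y
Query 3: F[2] = G
Query 4: F[3] = G
Query 5: R[3] = R
Query 6: U[1] = W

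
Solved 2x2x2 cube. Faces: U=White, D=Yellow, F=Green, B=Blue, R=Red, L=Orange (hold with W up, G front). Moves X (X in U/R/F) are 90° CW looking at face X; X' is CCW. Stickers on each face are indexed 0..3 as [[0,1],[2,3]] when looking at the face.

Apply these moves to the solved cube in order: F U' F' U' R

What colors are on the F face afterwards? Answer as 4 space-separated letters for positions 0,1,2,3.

After move 1 (F): F=GGGG U=WWOO R=WRWR D=RRYY L=OYOY
After move 2 (U'): U=WOWO F=OYGG R=GGWR B=WRBB L=BBOY
After move 3 (F'): F=YGOG U=WOGW R=RGRR D=BYYY L=BOOW
After move 4 (U'): U=OWWG F=BOOG R=YGRR B=RGBB L=WROW
After move 5 (R): R=RYRG U=OOWG F=BYOY D=BBYR B=GGWB
Query: F face = BYOY

Answer: B Y O Y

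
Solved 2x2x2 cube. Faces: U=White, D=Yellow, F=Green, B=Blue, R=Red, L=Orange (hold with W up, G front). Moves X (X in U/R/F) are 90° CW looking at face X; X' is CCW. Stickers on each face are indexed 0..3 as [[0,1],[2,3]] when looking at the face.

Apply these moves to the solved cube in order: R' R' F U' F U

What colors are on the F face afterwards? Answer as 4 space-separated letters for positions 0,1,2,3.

Answer: W G B Y

Derivation:
After move 1 (R'): R=RRRR U=WBWB F=GWGW D=YGYG B=YBYB
After move 2 (R'): R=RRRR U=WYWY F=GBGB D=YWYW B=GBGB
After move 3 (F): F=GGBB U=WYOO R=WRYR D=RRYW L=OYOW
After move 4 (U'): U=YOWO F=OYBB R=GGYR B=WRGB L=GBOW
After move 5 (F): F=BOBY U=YOWB R=WGOR D=YGYW L=GROR
After move 6 (U): U=WYBO F=WGBY R=WROR B=GRGB L=BOOR
Query: F face = WGBY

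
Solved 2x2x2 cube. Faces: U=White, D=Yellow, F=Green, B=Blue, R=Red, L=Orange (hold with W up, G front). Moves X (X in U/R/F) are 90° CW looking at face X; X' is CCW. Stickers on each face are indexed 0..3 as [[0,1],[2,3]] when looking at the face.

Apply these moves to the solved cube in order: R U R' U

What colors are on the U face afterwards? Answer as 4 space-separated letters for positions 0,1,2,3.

Answer: G W O W

Derivation:
After move 1 (R): R=RRRR U=WGWG F=GYGY D=YBYB B=WBWB
After move 2 (U): U=WWGG F=RRGY R=WBRR B=OOWB L=GYOO
After move 3 (R'): R=BRWR U=WWGO F=RWGG D=YRYY B=BOBB
After move 4 (U): U=GWOW F=BRGG R=BOWR B=GYBB L=RWOO
Query: U face = GWOW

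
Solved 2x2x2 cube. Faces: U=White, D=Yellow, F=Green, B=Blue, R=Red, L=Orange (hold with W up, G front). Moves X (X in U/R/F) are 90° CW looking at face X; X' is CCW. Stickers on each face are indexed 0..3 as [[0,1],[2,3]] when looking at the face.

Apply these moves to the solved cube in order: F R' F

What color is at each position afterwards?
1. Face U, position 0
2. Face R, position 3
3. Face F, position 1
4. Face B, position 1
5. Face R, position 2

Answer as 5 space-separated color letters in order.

After move 1 (F): F=GGGG U=WWOO R=WRWR D=RRYY L=OYOY
After move 2 (R'): R=RRWW U=WBOB F=GWGO D=RGYG B=YBRB
After move 3 (F): F=GGOW U=WBYY R=ORBW D=WRYG L=OROG
Query 1: U[0] = W
Query 2: R[3] = W
Query 3: F[1] = G
Query 4: B[1] = B
Query 5: R[2] = B

Answer: W W G B B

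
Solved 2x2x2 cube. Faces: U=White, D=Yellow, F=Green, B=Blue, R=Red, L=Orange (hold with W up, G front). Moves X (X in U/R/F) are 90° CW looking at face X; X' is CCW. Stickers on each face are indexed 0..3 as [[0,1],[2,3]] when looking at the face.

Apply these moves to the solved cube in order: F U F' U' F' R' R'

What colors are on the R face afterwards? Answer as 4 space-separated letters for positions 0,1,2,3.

Answer: R G G Y

Derivation:
After move 1 (F): F=GGGG U=WWOO R=WRWR D=RRYY L=OYOY
After move 2 (U): U=OWOW F=WRGG R=BBWR B=OYBB L=GGOY
After move 3 (F'): F=RGWG U=OWBW R=RBRR D=GYYY L=GWOO
After move 4 (U'): U=WWOB F=GWWG R=RGRR B=RBBB L=OYOO
After move 5 (F'): F=WGGW U=WWRR R=YGGR D=YOYY L=OBOO
After move 6 (R'): R=GRYG U=WBRR F=WWGR D=YGYW B=YBOB
After move 7 (R'): R=RGGY U=WORY F=WBGR D=YWYR B=WBGB
Query: R face = RGGY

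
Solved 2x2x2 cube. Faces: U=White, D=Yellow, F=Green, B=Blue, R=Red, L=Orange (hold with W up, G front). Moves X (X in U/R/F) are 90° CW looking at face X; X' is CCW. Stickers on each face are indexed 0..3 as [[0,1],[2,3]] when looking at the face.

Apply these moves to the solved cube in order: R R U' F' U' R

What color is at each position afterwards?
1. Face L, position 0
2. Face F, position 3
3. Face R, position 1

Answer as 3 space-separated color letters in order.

After move 1 (R): R=RRRR U=WGWG F=GYGY D=YBYB B=WBWB
After move 2 (R): R=RRRR U=WYWY F=GBGB D=YWYW B=GBGB
After move 3 (U'): U=YYWW F=OOGB R=GBRR B=RRGB L=GBOO
After move 4 (F'): F=OBOG U=YYGR R=WBYR D=BOYW L=GWOW
After move 5 (U'): U=YRYG F=GWOG R=OBYR B=WBGB L=RROW
After move 6 (R): R=YORB U=YWYG F=GOOW D=BGYW B=GBRB
Query 1: L[0] = R
Query 2: F[3] = W
Query 3: R[1] = O

Answer: R W O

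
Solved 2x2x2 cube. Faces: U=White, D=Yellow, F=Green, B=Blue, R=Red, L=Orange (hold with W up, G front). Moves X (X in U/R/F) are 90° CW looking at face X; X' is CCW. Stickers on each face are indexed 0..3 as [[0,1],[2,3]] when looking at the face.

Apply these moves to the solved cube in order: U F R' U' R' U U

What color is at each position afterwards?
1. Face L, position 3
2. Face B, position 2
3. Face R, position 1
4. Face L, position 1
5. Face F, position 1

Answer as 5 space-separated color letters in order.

Answer: Y R O W R

Derivation:
After move 1 (U): U=WWWW F=RRGG R=BBRR B=OOBB L=GGOO
After move 2 (F): F=GRGR U=WWOG R=WBWR D=RBYY L=GYOY
After move 3 (R'): R=BRWW U=WBOO F=GWGG D=RRYR B=YOBB
After move 4 (U'): U=BOWO F=GYGG R=GWWW B=BRBB L=YOOY
After move 5 (R'): R=WWGW U=BBWB F=GOGO D=RYYG B=RRRB
After move 6 (U): U=WBBB F=WWGO R=RRGW B=YORB L=GOOY
After move 7 (U): U=BWBB F=RRGO R=YOGW B=GORB L=WWOY
Query 1: L[3] = Y
Query 2: B[2] = R
Query 3: R[1] = O
Query 4: L[1] = W
Query 5: F[1] = R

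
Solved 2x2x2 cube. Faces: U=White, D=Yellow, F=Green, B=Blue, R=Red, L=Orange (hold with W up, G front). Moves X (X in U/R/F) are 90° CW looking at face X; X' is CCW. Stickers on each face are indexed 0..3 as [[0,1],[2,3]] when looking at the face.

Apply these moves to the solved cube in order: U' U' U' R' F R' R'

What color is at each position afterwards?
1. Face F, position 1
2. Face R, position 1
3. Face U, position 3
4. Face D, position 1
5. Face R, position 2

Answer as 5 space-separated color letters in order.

Answer: Y O G B R

Derivation:
After move 1 (U'): U=WWWW F=OOGG R=GGRR B=RRBB L=BBOO
After move 2 (U'): U=WWWW F=BBGG R=OORR B=GGBB L=RROO
After move 3 (U'): U=WWWW F=RRGG R=BBRR B=OOBB L=GGOO
After move 4 (R'): R=BRBR U=WBWO F=RWGW D=YRYG B=YOYB
After move 5 (F): F=GRWW U=WBOG R=WROR D=BBYG L=GYOR
After move 6 (R'): R=RRWO U=WYOY F=GBWG D=BRYW B=GOBB
After move 7 (R'): R=RORW U=WBOG F=GYWY D=BBYG B=WORB
Query 1: F[1] = Y
Query 2: R[1] = O
Query 3: U[3] = G
Query 4: D[1] = B
Query 5: R[2] = R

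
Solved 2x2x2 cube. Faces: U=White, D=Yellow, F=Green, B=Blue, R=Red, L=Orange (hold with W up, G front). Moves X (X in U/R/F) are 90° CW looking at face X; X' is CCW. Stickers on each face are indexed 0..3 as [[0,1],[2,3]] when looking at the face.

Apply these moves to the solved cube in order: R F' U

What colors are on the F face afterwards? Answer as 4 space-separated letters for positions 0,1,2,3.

Answer: B R G G

Derivation:
After move 1 (R): R=RRRR U=WGWG F=GYGY D=YBYB B=WBWB
After move 2 (F'): F=YYGG U=WGRR R=BRYR D=OOYB L=OGOW
After move 3 (U): U=RWRG F=BRGG R=WBYR B=OGWB L=YYOW
Query: F face = BRGG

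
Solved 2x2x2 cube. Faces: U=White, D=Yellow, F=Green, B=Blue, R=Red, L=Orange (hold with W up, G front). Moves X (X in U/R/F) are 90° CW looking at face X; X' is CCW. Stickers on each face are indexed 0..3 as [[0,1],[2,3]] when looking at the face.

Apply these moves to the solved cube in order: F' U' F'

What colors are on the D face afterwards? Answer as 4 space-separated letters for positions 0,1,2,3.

Answer: B W Y Y

Derivation:
After move 1 (F'): F=GGGG U=WWRR R=YRYR D=OOYY L=OWOW
After move 2 (U'): U=WRWR F=OWGG R=GGYR B=YRBB L=BBOW
After move 3 (F'): F=WGOG U=WRGY R=OGOR D=BWYY L=BROW
Query: D face = BWYY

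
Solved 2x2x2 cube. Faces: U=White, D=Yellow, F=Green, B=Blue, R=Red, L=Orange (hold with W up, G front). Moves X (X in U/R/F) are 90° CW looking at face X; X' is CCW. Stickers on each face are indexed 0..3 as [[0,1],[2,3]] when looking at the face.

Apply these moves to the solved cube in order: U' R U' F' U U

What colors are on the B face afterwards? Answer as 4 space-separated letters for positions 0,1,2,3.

Answer: B Y W B

Derivation:
After move 1 (U'): U=WWWW F=OOGG R=GGRR B=RRBB L=BBOO
After move 2 (R): R=RGRG U=WOWG F=OYGY D=YBYR B=WRWB
After move 3 (U'): U=OGWW F=BBGY R=OYRG B=RGWB L=WROO
After move 4 (F'): F=BYBG U=OGOR R=BYYG D=ROYR L=WWOW
After move 5 (U): U=OORG F=BYBG R=RGYG B=WWWB L=BYOW
After move 6 (U): U=ROGO F=RGBG R=WWYG B=BYWB L=BYOW
Query: B face = BYWB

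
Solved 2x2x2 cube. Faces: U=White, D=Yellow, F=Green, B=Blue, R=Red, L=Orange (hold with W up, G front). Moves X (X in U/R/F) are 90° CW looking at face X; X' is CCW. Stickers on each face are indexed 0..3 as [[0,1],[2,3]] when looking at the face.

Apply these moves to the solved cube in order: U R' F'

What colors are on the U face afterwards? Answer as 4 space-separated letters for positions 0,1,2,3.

Answer: W B B B

Derivation:
After move 1 (U): U=WWWW F=RRGG R=BBRR B=OOBB L=GGOO
After move 2 (R'): R=BRBR U=WBWO F=RWGW D=YRYG B=YOYB
After move 3 (F'): F=WWRG U=WBBB R=RRYR D=GOYG L=GOOW
Query: U face = WBBB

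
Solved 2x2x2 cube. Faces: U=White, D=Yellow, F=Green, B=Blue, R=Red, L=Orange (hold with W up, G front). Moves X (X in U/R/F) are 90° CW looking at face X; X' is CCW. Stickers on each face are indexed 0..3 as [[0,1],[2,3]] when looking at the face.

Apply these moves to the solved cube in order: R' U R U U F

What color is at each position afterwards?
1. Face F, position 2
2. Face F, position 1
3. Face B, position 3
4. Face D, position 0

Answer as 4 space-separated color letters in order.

Answer: G B B R

Derivation:
After move 1 (R'): R=RRRR U=WBWB F=GWGW D=YGYG B=YBYB
After move 2 (U): U=WWBB F=RRGW R=YBRR B=OOYB L=GWOO
After move 3 (R): R=RYRB U=WRBW F=RGGG D=YYYO B=BOWB
After move 4 (U): U=BWWR F=RYGG R=BORB B=GWWB L=RGOO
After move 5 (U): U=WBRW F=BOGG R=GWRB B=RGWB L=RYOO
After move 6 (F): F=GBGO U=WBOY R=RWWB D=RGYO L=RYOY
Query 1: F[2] = G
Query 2: F[1] = B
Query 3: B[3] = B
Query 4: D[0] = R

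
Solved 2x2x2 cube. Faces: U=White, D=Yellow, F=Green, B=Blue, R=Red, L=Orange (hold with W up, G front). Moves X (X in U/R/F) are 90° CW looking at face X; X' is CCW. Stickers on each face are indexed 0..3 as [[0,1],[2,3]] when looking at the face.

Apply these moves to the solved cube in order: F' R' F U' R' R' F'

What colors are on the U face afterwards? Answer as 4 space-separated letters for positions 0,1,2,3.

After move 1 (F'): F=GGGG U=WWRR R=YRYR D=OOYY L=OWOW
After move 2 (R'): R=RRYY U=WBRB F=GWGR D=OGYG B=YBOB
After move 3 (F): F=GGRW U=WBWW R=RRBY D=YRYG L=OOOG
After move 4 (U'): U=BWWW F=OORW R=GGBY B=RROB L=YBOG
After move 5 (R'): R=GYGB U=BOWR F=OWRW D=YOYW B=GRRB
After move 6 (R'): R=YBGG U=BRWG F=OORR D=YWYW B=WROB
After move 7 (F'): F=OROR U=BRYG R=WBYG D=BGYW L=YGOW
Query: U face = BRYG

Answer: B R Y G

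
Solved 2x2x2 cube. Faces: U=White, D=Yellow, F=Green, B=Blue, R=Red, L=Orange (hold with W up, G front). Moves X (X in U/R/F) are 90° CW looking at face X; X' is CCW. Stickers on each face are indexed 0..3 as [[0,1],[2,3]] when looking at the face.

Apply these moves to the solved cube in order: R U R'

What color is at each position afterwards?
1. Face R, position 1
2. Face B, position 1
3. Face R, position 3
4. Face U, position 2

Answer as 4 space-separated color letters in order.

Answer: R O R G

Derivation:
After move 1 (R): R=RRRR U=WGWG F=GYGY D=YBYB B=WBWB
After move 2 (U): U=WWGG F=RRGY R=WBRR B=OOWB L=GYOO
After move 3 (R'): R=BRWR U=WWGO F=RWGG D=YRYY B=BOBB
Query 1: R[1] = R
Query 2: B[1] = O
Query 3: R[3] = R
Query 4: U[2] = G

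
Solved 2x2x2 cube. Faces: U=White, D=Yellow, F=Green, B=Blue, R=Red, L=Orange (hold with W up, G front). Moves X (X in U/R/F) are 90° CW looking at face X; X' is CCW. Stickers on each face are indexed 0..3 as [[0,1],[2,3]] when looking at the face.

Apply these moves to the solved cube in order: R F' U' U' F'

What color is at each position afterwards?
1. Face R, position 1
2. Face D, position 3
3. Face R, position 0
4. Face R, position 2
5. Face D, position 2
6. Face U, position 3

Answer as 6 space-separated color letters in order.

After move 1 (R): R=RRRR U=WGWG F=GYGY D=YBYB B=WBWB
After move 2 (F'): F=YYGG U=WGRR R=BRYR D=OOYB L=OGOW
After move 3 (U'): U=GRWR F=OGGG R=YYYR B=BRWB L=WBOW
After move 4 (U'): U=RRGW F=WBGG R=OGYR B=YYWB L=BROW
After move 5 (F'): F=BGWG U=RROY R=OGOR D=RWYB L=BWOG
Query 1: R[1] = G
Query 2: D[3] = B
Query 3: R[0] = O
Query 4: R[2] = O
Query 5: D[2] = Y
Query 6: U[3] = Y

Answer: G B O O Y Y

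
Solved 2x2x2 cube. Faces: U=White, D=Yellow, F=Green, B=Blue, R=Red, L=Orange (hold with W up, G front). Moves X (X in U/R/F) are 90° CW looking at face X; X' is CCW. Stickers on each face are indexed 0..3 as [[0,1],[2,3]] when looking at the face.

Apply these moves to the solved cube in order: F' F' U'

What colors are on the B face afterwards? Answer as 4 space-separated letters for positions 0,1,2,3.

Answer: O R B B

Derivation:
After move 1 (F'): F=GGGG U=WWRR R=YRYR D=OOYY L=OWOW
After move 2 (F'): F=GGGG U=WWYY R=OROR D=WWYY L=OROR
After move 3 (U'): U=WYWY F=ORGG R=GGOR B=ORBB L=BBOR
Query: B face = ORBB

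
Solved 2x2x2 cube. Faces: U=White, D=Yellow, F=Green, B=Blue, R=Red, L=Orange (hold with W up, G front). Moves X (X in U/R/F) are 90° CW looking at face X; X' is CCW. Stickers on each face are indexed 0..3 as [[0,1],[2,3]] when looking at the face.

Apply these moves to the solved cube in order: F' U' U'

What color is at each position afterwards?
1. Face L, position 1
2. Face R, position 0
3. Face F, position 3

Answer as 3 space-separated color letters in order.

Answer: R O G

Derivation:
After move 1 (F'): F=GGGG U=WWRR R=YRYR D=OOYY L=OWOW
After move 2 (U'): U=WRWR F=OWGG R=GGYR B=YRBB L=BBOW
After move 3 (U'): U=RRWW F=BBGG R=OWYR B=GGBB L=YROW
Query 1: L[1] = R
Query 2: R[0] = O
Query 3: F[3] = G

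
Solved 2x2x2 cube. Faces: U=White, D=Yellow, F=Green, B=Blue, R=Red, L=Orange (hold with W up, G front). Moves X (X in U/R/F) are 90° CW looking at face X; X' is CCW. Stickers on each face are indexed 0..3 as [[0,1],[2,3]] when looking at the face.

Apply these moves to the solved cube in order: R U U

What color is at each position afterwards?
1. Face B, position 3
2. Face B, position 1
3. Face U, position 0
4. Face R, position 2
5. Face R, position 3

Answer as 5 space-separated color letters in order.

After move 1 (R): R=RRRR U=WGWG F=GYGY D=YBYB B=WBWB
After move 2 (U): U=WWGG F=RRGY R=WBRR B=OOWB L=GYOO
After move 3 (U): U=GWGW F=WBGY R=OORR B=GYWB L=RROO
Query 1: B[3] = B
Query 2: B[1] = Y
Query 3: U[0] = G
Query 4: R[2] = R
Query 5: R[3] = R

Answer: B Y G R R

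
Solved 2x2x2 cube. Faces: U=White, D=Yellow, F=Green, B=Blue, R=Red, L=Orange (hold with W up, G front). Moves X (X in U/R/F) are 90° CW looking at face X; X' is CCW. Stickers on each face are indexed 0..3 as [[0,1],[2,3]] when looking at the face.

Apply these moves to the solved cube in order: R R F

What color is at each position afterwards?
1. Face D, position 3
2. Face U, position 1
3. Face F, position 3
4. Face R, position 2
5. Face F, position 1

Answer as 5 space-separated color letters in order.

Answer: W Y B Y G

Derivation:
After move 1 (R): R=RRRR U=WGWG F=GYGY D=YBYB B=WBWB
After move 2 (R): R=RRRR U=WYWY F=GBGB D=YWYW B=GBGB
After move 3 (F): F=GGBB U=WYOO R=WRYR D=RRYW L=OYOW
Query 1: D[3] = W
Query 2: U[1] = Y
Query 3: F[3] = B
Query 4: R[2] = Y
Query 5: F[1] = G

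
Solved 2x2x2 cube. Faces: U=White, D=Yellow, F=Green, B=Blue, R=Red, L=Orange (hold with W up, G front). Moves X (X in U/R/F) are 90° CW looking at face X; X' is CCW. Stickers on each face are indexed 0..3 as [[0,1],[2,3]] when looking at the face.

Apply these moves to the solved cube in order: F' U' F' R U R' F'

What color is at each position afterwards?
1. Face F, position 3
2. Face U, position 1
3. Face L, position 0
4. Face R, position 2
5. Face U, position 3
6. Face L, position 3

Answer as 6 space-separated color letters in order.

After move 1 (F'): F=GGGG U=WWRR R=YRYR D=OOYY L=OWOW
After move 2 (U'): U=WRWR F=OWGG R=GGYR B=YRBB L=BBOW
After move 3 (F'): F=WGOG U=WRGY R=OGOR D=BWYY L=BROW
After move 4 (R): R=OORG U=WGGG F=WWOY D=BBYY B=YRRB
After move 5 (U): U=GWGG F=OOOY R=YRRG B=BRRB L=WWOW
After move 6 (R'): R=RGYR U=GRGB F=OWOG D=BOYY B=YRBB
After move 7 (F'): F=WGOO U=GRRY R=OGBR D=WWYY L=WBOG
Query 1: F[3] = O
Query 2: U[1] = R
Query 3: L[0] = W
Query 4: R[2] = B
Query 5: U[3] = Y
Query 6: L[3] = G

Answer: O R W B Y G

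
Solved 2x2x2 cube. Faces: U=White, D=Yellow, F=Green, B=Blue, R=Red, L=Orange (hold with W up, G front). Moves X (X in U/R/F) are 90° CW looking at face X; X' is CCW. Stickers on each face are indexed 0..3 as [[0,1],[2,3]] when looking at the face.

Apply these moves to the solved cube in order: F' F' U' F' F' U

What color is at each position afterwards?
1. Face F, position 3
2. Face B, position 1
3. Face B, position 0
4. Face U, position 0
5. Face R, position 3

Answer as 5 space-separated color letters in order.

Answer: O O B W R

Derivation:
After move 1 (F'): F=GGGG U=WWRR R=YRYR D=OOYY L=OWOW
After move 2 (F'): F=GGGG U=WWYY R=OROR D=WWYY L=OROR
After move 3 (U'): U=WYWY F=ORGG R=GGOR B=ORBB L=BBOR
After move 4 (F'): F=RGOG U=WYGO R=WGWR D=BRYY L=BYOW
After move 5 (F'): F=GGRO U=WYWW R=RGBR D=YWYY L=BOOG
After move 6 (U): U=WWWY F=RGRO R=ORBR B=BOBB L=GGOG
Query 1: F[3] = O
Query 2: B[1] = O
Query 3: B[0] = B
Query 4: U[0] = W
Query 5: R[3] = R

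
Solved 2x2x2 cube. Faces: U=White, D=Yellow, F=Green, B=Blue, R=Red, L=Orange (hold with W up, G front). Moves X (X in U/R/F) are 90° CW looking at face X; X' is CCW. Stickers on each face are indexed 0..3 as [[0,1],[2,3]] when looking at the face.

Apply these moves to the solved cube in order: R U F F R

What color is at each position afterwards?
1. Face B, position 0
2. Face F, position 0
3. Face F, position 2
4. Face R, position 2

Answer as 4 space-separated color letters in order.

After move 1 (R): R=RRRR U=WGWG F=GYGY D=YBYB B=WBWB
After move 2 (U): U=WWGG F=RRGY R=WBRR B=OOWB L=GYOO
After move 3 (F): F=GRYR U=WWOY R=GBGR D=RWYB L=GYOB
After move 4 (F): F=YGRR U=WWBY R=OBYR D=GGYB L=GROW
After move 5 (R): R=YORB U=WGBR F=YGRB D=GWYO B=YOWB
Query 1: B[0] = Y
Query 2: F[0] = Y
Query 3: F[2] = R
Query 4: R[2] = R

Answer: Y Y R R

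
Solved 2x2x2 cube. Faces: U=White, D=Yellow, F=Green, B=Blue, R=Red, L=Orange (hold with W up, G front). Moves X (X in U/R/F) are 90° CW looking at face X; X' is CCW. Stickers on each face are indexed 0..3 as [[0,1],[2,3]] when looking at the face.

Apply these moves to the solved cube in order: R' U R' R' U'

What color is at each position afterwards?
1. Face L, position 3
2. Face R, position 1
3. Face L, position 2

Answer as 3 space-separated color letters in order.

After move 1 (R'): R=RRRR U=WBWB F=GWGW D=YGYG B=YBYB
After move 2 (U): U=WWBB F=RRGW R=YBRR B=OOYB L=GWOO
After move 3 (R'): R=BRYR U=WYBO F=RWGB D=YRYW B=GOGB
After move 4 (R'): R=RRBY U=WGBG F=RYGO D=YWYB B=WORB
After move 5 (U'): U=GGWB F=GWGO R=RYBY B=RRRB L=WOOO
Query 1: L[3] = O
Query 2: R[1] = Y
Query 3: L[2] = O

Answer: O Y O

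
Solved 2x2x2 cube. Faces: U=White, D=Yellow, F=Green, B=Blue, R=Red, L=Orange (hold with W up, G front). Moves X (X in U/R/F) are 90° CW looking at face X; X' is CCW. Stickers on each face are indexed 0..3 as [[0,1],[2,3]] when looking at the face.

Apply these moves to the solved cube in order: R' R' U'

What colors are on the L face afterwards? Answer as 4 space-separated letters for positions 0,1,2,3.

After move 1 (R'): R=RRRR U=WBWB F=GWGW D=YGYG B=YBYB
After move 2 (R'): R=RRRR U=WYWY F=GBGB D=YWYW B=GBGB
After move 3 (U'): U=YYWW F=OOGB R=GBRR B=RRGB L=GBOO
Query: L face = GBOO

Answer: G B O O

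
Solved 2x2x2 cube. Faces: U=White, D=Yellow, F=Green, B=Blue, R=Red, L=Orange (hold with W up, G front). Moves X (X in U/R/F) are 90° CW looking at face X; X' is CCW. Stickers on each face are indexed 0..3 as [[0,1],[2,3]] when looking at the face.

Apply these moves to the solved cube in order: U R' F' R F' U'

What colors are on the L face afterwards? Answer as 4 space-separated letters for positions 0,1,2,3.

After move 1 (U): U=WWWW F=RRGG R=BBRR B=OOBB L=GGOO
After move 2 (R'): R=BRBR U=WBWO F=RWGW D=YRYG B=YOYB
After move 3 (F'): F=WWRG U=WBBB R=RRYR D=GOYG L=GOOW
After move 4 (R): R=YRRR U=WWBG F=WORG D=GYYY B=BOBB
After move 5 (F'): F=OGWR U=WWYR R=YRGR D=OWYY L=GGOB
After move 6 (U'): U=WRWY F=GGWR R=OGGR B=YRBB L=BOOB
Query: L face = BOOB

Answer: B O O B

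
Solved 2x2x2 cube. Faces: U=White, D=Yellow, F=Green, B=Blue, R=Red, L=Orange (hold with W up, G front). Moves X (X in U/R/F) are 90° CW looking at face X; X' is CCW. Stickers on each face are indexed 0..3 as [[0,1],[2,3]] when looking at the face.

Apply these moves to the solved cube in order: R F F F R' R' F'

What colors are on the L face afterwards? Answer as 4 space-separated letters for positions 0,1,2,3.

After move 1 (R): R=RRRR U=WGWG F=GYGY D=YBYB B=WBWB
After move 2 (F): F=GGYY U=WGOO R=WRGR D=RRYB L=OYOB
After move 3 (F): F=YGYG U=WGBY R=OROR D=GWYB L=OROR
After move 4 (F): F=YYGG U=WGRR R=BRYR D=OOYB L=OGOW
After move 5 (R'): R=RRBY U=WWRW F=YGGR D=OYYG B=BBOB
After move 6 (R'): R=RYRB U=WORB F=YWGW D=OGYR B=GBYB
After move 7 (F'): F=WWYG U=WORR R=GYOB D=GWYR L=OBOR
Query: L face = OBOR

Answer: O B O R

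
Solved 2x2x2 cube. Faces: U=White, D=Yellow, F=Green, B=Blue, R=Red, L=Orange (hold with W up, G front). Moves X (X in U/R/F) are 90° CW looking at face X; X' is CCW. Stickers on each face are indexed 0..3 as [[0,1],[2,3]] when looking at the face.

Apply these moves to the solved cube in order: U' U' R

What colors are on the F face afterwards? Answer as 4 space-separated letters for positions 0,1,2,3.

After move 1 (U'): U=WWWW F=OOGG R=GGRR B=RRBB L=BBOO
After move 2 (U'): U=WWWW F=BBGG R=OORR B=GGBB L=RROO
After move 3 (R): R=RORO U=WBWG F=BYGY D=YBYG B=WGWB
Query: F face = BYGY

Answer: B Y G Y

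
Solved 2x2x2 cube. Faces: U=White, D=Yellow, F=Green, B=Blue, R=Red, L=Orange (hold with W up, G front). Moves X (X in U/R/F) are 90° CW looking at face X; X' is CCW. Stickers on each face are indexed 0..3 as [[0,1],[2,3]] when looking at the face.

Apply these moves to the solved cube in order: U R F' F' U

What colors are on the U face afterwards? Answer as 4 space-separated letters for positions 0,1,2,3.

Answer: B W Y R

Derivation:
After move 1 (U): U=WWWW F=RRGG R=BBRR B=OOBB L=GGOO
After move 2 (R): R=RBRB U=WRWG F=RYGY D=YBYO B=WOWB
After move 3 (F'): F=YYRG U=WRRR R=BBYB D=GOYO L=GGOW
After move 4 (F'): F=YGYR U=WRBY R=OBGB D=GWYO L=GROR
After move 5 (U): U=BWYR F=OBYR R=WOGB B=GRWB L=YGOR
Query: U face = BWYR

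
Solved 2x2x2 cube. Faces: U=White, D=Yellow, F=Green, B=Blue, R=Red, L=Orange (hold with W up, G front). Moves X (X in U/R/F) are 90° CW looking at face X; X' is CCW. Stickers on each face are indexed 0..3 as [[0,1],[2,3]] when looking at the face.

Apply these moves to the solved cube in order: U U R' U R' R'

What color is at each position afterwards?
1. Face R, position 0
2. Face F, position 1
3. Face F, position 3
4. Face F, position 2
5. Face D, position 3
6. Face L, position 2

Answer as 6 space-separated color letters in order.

After move 1 (U): U=WWWW F=RRGG R=BBRR B=OOBB L=GGOO
After move 2 (U): U=WWWW F=BBGG R=OORR B=GGBB L=RROO
After move 3 (R'): R=OROR U=WBWG F=BWGW D=YBYG B=YGYB
After move 4 (U): U=WWGB F=ORGW R=YGOR B=RRYB L=BWOO
After move 5 (R'): R=GRYO U=WYGR F=OWGB D=YRYW B=GRBB
After move 6 (R'): R=ROGY U=WBGG F=OYGR D=YWYB B=WRRB
Query 1: R[0] = R
Query 2: F[1] = Y
Query 3: F[3] = R
Query 4: F[2] = G
Query 5: D[3] = B
Query 6: L[2] = O

Answer: R Y R G B O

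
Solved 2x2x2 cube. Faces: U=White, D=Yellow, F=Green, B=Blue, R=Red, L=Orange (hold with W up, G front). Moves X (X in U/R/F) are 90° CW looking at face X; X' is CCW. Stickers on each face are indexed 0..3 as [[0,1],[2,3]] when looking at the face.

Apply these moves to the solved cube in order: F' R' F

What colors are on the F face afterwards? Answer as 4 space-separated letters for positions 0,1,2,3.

Answer: G G R W

Derivation:
After move 1 (F'): F=GGGG U=WWRR R=YRYR D=OOYY L=OWOW
After move 2 (R'): R=RRYY U=WBRB F=GWGR D=OGYG B=YBOB
After move 3 (F): F=GGRW U=WBWW R=RRBY D=YRYG L=OOOG
Query: F face = GGRW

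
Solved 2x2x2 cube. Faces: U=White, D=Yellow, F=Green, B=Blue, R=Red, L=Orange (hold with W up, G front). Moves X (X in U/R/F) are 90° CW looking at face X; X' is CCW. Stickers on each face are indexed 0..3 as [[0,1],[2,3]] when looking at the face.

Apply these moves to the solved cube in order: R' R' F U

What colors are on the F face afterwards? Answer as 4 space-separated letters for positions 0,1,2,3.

After move 1 (R'): R=RRRR U=WBWB F=GWGW D=YGYG B=YBYB
After move 2 (R'): R=RRRR U=WYWY F=GBGB D=YWYW B=GBGB
After move 3 (F): F=GGBB U=WYOO R=WRYR D=RRYW L=OYOW
After move 4 (U): U=OWOY F=WRBB R=GBYR B=OYGB L=GGOW
Query: F face = WRBB

Answer: W R B B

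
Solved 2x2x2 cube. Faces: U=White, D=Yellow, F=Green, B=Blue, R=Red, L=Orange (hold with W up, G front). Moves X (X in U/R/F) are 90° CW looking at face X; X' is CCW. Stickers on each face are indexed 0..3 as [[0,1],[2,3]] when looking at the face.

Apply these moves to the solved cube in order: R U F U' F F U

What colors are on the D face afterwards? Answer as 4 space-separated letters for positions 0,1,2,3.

After move 1 (R): R=RRRR U=WGWG F=GYGY D=YBYB B=WBWB
After move 2 (U): U=WWGG F=RRGY R=WBRR B=OOWB L=GYOO
After move 3 (F): F=GRYR U=WWOY R=GBGR D=RWYB L=GYOB
After move 4 (U'): U=WYWO F=GYYR R=GRGR B=GBWB L=OOOB
After move 5 (F): F=YGRY U=WYBO R=WROR D=GGYB L=OROW
After move 6 (F): F=RYYG U=WYWR R=BROR D=OWYB L=OGOG
After move 7 (U): U=WWRY F=BRYG R=GBOR B=OGWB L=RYOG
Query: D face = OWYB

Answer: O W Y B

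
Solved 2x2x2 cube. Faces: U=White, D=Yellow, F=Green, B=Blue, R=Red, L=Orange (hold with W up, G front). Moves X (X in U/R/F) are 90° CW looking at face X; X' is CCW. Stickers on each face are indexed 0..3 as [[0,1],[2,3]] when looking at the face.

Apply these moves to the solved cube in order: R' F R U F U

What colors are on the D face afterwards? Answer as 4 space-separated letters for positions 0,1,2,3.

Answer: R O Y Y

Derivation:
After move 1 (R'): R=RRRR U=WBWB F=GWGW D=YGYG B=YBYB
After move 2 (F): F=GGWW U=WBOO R=WRBR D=RRYG L=OYOG
After move 3 (R): R=BWRR U=WGOW F=GRWG D=RYYY B=OBBB
After move 4 (U): U=OWWG F=BWWG R=OBRR B=OYBB L=GROG
After move 5 (F): F=WBGW U=OWGR R=WBGR D=ROYY L=GROY
After move 6 (U): U=GORW F=WBGW R=OYGR B=GRBB L=WBOY
Query: D face = ROYY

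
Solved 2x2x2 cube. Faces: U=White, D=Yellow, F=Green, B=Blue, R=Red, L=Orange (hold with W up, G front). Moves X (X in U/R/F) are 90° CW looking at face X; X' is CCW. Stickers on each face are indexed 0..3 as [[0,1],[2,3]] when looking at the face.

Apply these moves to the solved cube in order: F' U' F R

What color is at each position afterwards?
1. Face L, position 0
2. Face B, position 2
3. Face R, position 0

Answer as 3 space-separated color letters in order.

After move 1 (F'): F=GGGG U=WWRR R=YRYR D=OOYY L=OWOW
After move 2 (U'): U=WRWR F=OWGG R=GGYR B=YRBB L=BBOW
After move 3 (F): F=GOGW U=WRWB R=WGRR D=YGYY L=BOOO
After move 4 (R): R=RWRG U=WOWW F=GGGY D=YBYY B=BRRB
Query 1: L[0] = B
Query 2: B[2] = R
Query 3: R[0] = R

Answer: B R R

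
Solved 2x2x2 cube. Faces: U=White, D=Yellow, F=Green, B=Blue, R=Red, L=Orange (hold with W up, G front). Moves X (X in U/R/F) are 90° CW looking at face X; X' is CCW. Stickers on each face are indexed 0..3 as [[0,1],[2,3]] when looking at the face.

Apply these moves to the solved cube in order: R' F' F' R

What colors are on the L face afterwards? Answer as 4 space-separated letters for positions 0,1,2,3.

Answer: O R O R

Derivation:
After move 1 (R'): R=RRRR U=WBWB F=GWGW D=YGYG B=YBYB
After move 2 (F'): F=WWGG U=WBRR R=GRYR D=OOYG L=OBOW
After move 3 (F'): F=WGWG U=WBGY R=OROR D=BWYG L=OROR
After move 4 (R): R=OORR U=WGGG F=WWWG D=BYYY B=YBBB
Query: L face = OROR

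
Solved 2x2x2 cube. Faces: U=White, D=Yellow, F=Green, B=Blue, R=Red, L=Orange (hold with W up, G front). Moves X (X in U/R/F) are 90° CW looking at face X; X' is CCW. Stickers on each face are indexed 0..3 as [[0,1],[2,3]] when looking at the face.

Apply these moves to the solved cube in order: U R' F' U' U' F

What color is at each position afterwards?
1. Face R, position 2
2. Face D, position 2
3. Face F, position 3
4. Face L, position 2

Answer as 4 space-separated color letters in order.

After move 1 (U): U=WWWW F=RRGG R=BBRR B=OOBB L=GGOO
After move 2 (R'): R=BRBR U=WBWO F=RWGW D=YRYG B=YOYB
After move 3 (F'): F=WWRG U=WBBB R=RRYR D=GOYG L=GOOW
After move 4 (U'): U=BBWB F=GORG R=WWYR B=RRYB L=YOOW
After move 5 (U'): U=BBBW F=YORG R=GOYR B=WWYB L=RROW
After move 6 (F): F=RYGO U=BBWR R=BOWR D=YGYG L=RGOO
Query 1: R[2] = W
Query 2: D[2] = Y
Query 3: F[3] = O
Query 4: L[2] = O

Answer: W Y O O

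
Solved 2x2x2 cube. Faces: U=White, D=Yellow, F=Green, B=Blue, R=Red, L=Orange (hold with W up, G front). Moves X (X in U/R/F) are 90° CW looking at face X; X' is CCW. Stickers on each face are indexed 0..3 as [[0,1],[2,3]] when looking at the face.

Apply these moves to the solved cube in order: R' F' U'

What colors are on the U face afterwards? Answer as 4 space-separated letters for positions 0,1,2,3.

After move 1 (R'): R=RRRR U=WBWB F=GWGW D=YGYG B=YBYB
After move 2 (F'): F=WWGG U=WBRR R=GRYR D=OOYG L=OBOW
After move 3 (U'): U=BRWR F=OBGG R=WWYR B=GRYB L=YBOW
Query: U face = BRWR

Answer: B R W R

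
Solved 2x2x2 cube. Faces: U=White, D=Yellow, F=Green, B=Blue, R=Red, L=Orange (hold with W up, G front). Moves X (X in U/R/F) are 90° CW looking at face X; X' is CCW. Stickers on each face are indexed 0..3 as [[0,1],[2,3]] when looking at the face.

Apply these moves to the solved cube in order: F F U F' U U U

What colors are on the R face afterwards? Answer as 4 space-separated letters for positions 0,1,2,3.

After move 1 (F): F=GGGG U=WWOO R=WRWR D=RRYY L=OYOY
After move 2 (F): F=GGGG U=WWYY R=OROR D=WWYY L=OROR
After move 3 (U): U=YWYW F=ORGG R=BBOR B=ORBB L=GGOR
After move 4 (F'): F=RGOG U=YWBO R=WBWR D=GRYY L=GWOY
After move 5 (U): U=BYOW F=WBOG R=ORWR B=GWBB L=RGOY
After move 6 (U): U=OBWY F=OROG R=GWWR B=RGBB L=WBOY
After move 7 (U): U=WOYB F=GWOG R=RGWR B=WBBB L=OROY
Query: R face = RGWR

Answer: R G W R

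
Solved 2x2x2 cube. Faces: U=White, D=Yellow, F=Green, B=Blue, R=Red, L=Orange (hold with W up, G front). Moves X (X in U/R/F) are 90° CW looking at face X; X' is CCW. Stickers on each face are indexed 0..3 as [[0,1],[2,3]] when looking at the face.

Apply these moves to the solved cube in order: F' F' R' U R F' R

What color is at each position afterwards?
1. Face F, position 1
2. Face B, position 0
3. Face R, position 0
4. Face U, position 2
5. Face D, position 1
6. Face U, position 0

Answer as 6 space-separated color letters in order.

Answer: R O W O W Y

Derivation:
After move 1 (F'): F=GGGG U=WWRR R=YRYR D=OOYY L=OWOW
After move 2 (F'): F=GGGG U=WWYY R=OROR D=WWYY L=OROR
After move 3 (R'): R=RROO U=WBYB F=GWGY D=WGYG B=YBWB
After move 4 (U): U=YWBB F=RRGY R=YBOO B=ORWB L=GWOR
After move 5 (R): R=OYOB U=YRBY F=RGGG D=WWYO B=BRWB
After move 6 (F'): F=GGRG U=YROO R=WYWB D=WRYO L=GYOB
After move 7 (R): R=WWBY U=YGOG F=GRRO D=WWYB B=ORRB
Query 1: F[1] = R
Query 2: B[0] = O
Query 3: R[0] = W
Query 4: U[2] = O
Query 5: D[1] = W
Query 6: U[0] = Y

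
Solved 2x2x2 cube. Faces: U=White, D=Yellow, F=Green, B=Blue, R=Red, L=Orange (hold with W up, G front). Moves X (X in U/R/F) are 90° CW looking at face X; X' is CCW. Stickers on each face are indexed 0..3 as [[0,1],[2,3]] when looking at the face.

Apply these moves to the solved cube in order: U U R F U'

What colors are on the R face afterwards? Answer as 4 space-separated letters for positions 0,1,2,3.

After move 1 (U): U=WWWW F=RRGG R=BBRR B=OOBB L=GGOO
After move 2 (U): U=WWWW F=BBGG R=OORR B=GGBB L=RROO
After move 3 (R): R=RORO U=WBWG F=BYGY D=YBYG B=WGWB
After move 4 (F): F=GBYY U=WBOR R=WOGO D=RRYG L=RYOB
After move 5 (U'): U=BRWO F=RYYY R=GBGO B=WOWB L=WGOB
Query: R face = GBGO

Answer: G B G O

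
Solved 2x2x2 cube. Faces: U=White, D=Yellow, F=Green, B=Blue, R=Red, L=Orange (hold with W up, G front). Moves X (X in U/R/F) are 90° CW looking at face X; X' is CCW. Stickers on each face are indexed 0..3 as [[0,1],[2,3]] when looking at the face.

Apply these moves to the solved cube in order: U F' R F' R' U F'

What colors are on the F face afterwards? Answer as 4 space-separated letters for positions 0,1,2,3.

After move 1 (U): U=WWWW F=RRGG R=BBRR B=OOBB L=GGOO
After move 2 (F'): F=RGRG U=WWBR R=YBYR D=GOYY L=GWOW
After move 3 (R): R=YYRB U=WGBG F=RORY D=GBYO B=ROWB
After move 4 (F'): F=OYRR U=WGYR R=BYGB D=WWYO L=GGOB
After move 5 (R'): R=YBBG U=WWYR F=OGRR D=WYYR B=OOWB
After move 6 (U): U=YWRW F=YBRR R=OOBG B=GGWB L=OGOB
After move 7 (F'): F=BRYR U=YWOB R=YOWG D=GBYR L=OWOR
Query: F face = BRYR

Answer: B R Y R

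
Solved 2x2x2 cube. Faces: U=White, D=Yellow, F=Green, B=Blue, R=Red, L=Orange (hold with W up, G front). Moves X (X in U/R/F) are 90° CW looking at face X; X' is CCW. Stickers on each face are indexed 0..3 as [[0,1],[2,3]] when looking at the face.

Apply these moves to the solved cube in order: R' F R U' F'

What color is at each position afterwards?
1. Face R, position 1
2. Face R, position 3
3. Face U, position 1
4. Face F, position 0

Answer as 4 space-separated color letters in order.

After move 1 (R'): R=RRRR U=WBWB F=GWGW D=YGYG B=YBYB
After move 2 (F): F=GGWW U=WBOO R=WRBR D=RRYG L=OYOG
After move 3 (R): R=BWRR U=WGOW F=GRWG D=RYYY B=OBBB
After move 4 (U'): U=GWWO F=OYWG R=GRRR B=BWBB L=OBOG
After move 5 (F'): F=YGOW U=GWGR R=YRRR D=BGYY L=OOOW
Query 1: R[1] = R
Query 2: R[3] = R
Query 3: U[1] = W
Query 4: F[0] = Y

Answer: R R W Y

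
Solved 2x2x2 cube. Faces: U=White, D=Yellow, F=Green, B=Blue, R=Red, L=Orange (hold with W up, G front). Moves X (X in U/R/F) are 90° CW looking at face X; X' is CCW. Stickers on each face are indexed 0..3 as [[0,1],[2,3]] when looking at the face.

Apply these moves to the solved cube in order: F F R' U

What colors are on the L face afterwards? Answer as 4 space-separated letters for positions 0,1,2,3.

After move 1 (F): F=GGGG U=WWOO R=WRWR D=RRYY L=OYOY
After move 2 (F): F=GGGG U=WWYY R=OROR D=WWYY L=OROR
After move 3 (R'): R=RROO U=WBYB F=GWGY D=WGYG B=YBWB
After move 4 (U): U=YWBB F=RRGY R=YBOO B=ORWB L=GWOR
Query: L face = GWOR

Answer: G W O R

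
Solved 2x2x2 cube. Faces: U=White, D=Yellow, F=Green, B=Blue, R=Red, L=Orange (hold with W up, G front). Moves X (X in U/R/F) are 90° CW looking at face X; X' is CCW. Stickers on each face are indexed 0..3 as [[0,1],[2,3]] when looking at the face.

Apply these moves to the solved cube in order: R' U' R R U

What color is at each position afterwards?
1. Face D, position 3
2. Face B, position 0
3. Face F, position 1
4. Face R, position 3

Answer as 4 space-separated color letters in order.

Answer: W Y R G

Derivation:
After move 1 (R'): R=RRRR U=WBWB F=GWGW D=YGYG B=YBYB
After move 2 (U'): U=BBWW F=OOGW R=GWRR B=RRYB L=YBOO
After move 3 (R): R=RGRW U=BOWW F=OGGG D=YYYR B=WRBB
After move 4 (R): R=RRWG U=BGWG F=OYGR D=YBYW B=WROB
After move 5 (U): U=WBGG F=RRGR R=WRWG B=YBOB L=OYOO
Query 1: D[3] = W
Query 2: B[0] = Y
Query 3: F[1] = R
Query 4: R[3] = G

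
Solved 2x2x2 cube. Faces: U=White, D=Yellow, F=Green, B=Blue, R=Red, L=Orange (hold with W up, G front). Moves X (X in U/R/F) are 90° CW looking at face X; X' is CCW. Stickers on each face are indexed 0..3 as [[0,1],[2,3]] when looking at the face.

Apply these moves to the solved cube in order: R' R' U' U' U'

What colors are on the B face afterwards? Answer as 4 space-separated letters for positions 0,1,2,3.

Answer: O O G B

Derivation:
After move 1 (R'): R=RRRR U=WBWB F=GWGW D=YGYG B=YBYB
After move 2 (R'): R=RRRR U=WYWY F=GBGB D=YWYW B=GBGB
After move 3 (U'): U=YYWW F=OOGB R=GBRR B=RRGB L=GBOO
After move 4 (U'): U=YWYW F=GBGB R=OORR B=GBGB L=RROO
After move 5 (U'): U=WWYY F=RRGB R=GBRR B=OOGB L=GBOO
Query: B face = OOGB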